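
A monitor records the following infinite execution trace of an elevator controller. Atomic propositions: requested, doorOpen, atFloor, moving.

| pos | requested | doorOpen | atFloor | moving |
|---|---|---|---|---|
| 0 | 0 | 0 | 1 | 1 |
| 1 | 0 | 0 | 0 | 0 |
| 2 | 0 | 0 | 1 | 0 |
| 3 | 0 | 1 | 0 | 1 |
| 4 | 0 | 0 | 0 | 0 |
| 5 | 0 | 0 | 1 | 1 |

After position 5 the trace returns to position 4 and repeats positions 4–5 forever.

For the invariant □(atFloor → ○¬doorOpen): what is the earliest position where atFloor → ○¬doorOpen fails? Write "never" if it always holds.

Check atFloor → ○¬doorOpen at each position in order: 0 ✓, 1 ✓.
At position 2 the labels are {atFloor} and the next position 3 has {doorOpen, moving}, so atFloor → ○¬doorOpen is false there. This is the first violation.

2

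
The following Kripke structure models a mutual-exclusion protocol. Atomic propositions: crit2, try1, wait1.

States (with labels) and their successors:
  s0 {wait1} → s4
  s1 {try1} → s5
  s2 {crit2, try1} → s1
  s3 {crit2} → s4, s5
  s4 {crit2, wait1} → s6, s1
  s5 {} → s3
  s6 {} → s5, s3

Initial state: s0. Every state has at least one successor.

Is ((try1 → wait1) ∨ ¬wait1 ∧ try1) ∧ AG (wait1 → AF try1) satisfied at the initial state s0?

States satisfying try1 → wait1: {s0, s3, s4, s5, s6}.
States satisfying ¬wait1: {s1, s2, s3, s5, s6}.
States satisfying ¬wait1 ∧ try1: {s1, s2}.
States satisfying (try1 → wait1) ∨ ¬wait1 ∧ try1: {s0, s1, s2, s3, s4, s5, s6}.
States satisfying wait1 → AF try1: {s1, s2, s3, s5, s6}.
States satisfying AG (wait1 → AF try1): ∅.
States satisfying ((try1 → wait1) ∨ ¬wait1 ∧ try1) ∧ AG (wait1 → AF try1): ∅.
s0 ∉ Sat(((try1 → wait1) ∨ ¬wait1 ∧ try1) ∧ AG (wait1 → AF try1)).

No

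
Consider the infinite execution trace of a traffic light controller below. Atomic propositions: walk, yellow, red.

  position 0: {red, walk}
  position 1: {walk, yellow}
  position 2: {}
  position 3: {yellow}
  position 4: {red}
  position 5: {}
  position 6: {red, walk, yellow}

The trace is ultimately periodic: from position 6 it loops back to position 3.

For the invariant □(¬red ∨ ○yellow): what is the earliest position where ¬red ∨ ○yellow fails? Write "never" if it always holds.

Check ¬red ∨ ○yellow at each position in order: 0 ✓, 1 ✓, 2 ✓, 3 ✓.
At position 4 the labels are {red} and the next position 5 has {}, so ¬red ∨ ○yellow is false there. This is the first violation.

4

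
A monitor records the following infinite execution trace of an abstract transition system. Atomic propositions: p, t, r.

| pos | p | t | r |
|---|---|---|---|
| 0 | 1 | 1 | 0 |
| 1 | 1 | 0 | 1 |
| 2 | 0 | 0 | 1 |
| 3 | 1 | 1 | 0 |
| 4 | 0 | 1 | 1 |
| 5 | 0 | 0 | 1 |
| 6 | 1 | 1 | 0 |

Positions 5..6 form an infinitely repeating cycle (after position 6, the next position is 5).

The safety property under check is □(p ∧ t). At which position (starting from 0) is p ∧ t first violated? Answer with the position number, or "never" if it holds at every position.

Check p ∧ t at each position in order: 0 ✓.
At position 1 the labels are {p, r}, so p ∧ t is false there. This is the first violation.

1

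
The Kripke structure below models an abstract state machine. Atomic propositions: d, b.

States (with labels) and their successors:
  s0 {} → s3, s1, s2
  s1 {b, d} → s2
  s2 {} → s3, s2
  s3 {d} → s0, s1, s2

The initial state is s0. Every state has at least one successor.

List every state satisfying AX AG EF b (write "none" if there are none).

{s0, s1, s2, s3}

States satisfying AG EF b: {s0, s1, s2, s3}.
States satisfying AX AG EF b: {s0, s1, s2, s3}.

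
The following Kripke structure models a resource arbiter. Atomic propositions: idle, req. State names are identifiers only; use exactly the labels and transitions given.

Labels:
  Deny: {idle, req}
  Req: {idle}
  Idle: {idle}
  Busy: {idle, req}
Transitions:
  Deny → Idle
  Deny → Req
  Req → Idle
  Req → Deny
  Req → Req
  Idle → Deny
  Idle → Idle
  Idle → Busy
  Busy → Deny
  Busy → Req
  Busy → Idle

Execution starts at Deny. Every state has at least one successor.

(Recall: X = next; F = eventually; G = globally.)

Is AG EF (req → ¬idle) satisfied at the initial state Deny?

Yes

States satisfying EF (req → ¬idle): {Deny, Req, Idle, Busy}.
States satisfying AG EF (req → ¬idle): {Deny, Req, Idle, Busy}.
Every state reachable from Deny satisfies EF (req → ¬idle).
Deny ∈ Sat(AG EF (req → ¬idle)).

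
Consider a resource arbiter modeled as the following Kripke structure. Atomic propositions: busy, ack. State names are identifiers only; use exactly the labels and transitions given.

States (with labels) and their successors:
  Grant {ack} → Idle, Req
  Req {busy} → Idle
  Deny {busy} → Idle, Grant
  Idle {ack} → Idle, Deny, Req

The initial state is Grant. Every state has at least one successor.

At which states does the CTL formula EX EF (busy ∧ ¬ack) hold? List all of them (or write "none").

{Grant, Req, Deny, Idle}

States satisfying EF (busy ∧ ¬ack): {Grant, Req, Deny, Idle}.
States satisfying EX EF (busy ∧ ¬ack): {Grant, Req, Deny, Idle}.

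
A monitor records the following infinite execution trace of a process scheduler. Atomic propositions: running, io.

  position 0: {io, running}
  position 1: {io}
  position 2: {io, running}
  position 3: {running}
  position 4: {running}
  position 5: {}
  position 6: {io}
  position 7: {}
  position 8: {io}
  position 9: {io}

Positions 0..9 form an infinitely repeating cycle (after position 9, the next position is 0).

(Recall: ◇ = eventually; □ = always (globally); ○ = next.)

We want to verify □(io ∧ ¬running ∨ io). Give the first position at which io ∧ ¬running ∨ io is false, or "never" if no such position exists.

3

Check io ∧ ¬running ∨ io at each position in order: 0 ✓, 1 ✓, 2 ✓.
At position 3 the labels are {running}, so io ∧ ¬running ∨ io is false there. This is the first violation.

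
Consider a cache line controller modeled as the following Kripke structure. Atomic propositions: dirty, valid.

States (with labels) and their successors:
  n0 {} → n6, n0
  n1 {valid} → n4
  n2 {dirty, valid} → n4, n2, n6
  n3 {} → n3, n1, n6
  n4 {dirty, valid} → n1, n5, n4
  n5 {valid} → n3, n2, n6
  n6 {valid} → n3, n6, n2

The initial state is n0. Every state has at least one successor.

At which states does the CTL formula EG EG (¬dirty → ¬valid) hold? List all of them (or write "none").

{n0, n2, n3, n4}

States satisfying EG (¬dirty → ¬valid): {n0, n2, n3, n4}.
States satisfying EG EG (¬dirty → ¬valid): {n0, n2, n3, n4}.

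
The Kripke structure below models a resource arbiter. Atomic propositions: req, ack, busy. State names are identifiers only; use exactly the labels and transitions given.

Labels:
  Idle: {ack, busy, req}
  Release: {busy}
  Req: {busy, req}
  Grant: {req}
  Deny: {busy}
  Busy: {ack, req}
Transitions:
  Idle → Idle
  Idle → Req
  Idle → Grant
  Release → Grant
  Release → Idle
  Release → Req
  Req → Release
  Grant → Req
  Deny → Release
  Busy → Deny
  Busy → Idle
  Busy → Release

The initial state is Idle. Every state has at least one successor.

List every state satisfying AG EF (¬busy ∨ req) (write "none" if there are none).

States satisfying EF (¬busy ∨ req): {Idle, Release, Req, Grant, Deny, Busy}.
States satisfying AG EF (¬busy ∨ req): {Idle, Release, Req, Grant, Deny, Busy}.

{Idle, Release, Req, Grant, Deny, Busy}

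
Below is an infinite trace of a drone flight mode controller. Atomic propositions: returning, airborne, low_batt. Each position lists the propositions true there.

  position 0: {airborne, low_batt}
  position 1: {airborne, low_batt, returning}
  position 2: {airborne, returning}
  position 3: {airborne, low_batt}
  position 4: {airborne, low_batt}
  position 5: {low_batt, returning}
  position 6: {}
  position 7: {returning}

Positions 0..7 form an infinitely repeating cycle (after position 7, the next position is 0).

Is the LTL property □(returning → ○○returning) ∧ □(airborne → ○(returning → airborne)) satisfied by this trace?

returning → ○○returning must hold at every position from 0 onward. It fails at position 1, so □(returning → ○○returning) is false.
Positions where returning holds: 1, 2, 5, 7.
Check ○○returning at each: 1→fails, 2→fails, 5→ok, 7→ok.
airborne → ○(returning → airborne) must hold at every position from 0 onward. It fails at position 4, so □(airborne → ○(returning → airborne)) is false.
Positions where airborne holds: 0, 1, 2, 3, 4.
Check ○(returning → airborne) at each: 0→ok, 1→ok, 2→ok, 3→ok, 4→fails.
At position 0: □(returning → ○○returning) is false; □(airborne → ○(returning → airborne)) is false; so □(returning → ○○returning) ∧ □(airborne → ○(returning → airborne)) is false.

No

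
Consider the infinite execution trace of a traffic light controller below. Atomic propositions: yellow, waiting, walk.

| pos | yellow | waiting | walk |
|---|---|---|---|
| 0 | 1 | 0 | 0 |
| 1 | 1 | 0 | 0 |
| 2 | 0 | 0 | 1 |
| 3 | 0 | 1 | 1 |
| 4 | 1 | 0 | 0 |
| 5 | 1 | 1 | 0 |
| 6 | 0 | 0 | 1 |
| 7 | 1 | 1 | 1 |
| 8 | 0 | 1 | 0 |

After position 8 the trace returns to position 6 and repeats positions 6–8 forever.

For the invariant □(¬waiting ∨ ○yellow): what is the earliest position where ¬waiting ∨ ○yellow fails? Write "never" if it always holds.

5

Check ¬waiting ∨ ○yellow at each position in order: 0 ✓, 1 ✓, 2 ✓, 3 ✓, 4 ✓.
At position 5 the labels are {waiting, yellow} and the next position 6 has {walk}, so ¬waiting ∨ ○yellow is false there. This is the first violation.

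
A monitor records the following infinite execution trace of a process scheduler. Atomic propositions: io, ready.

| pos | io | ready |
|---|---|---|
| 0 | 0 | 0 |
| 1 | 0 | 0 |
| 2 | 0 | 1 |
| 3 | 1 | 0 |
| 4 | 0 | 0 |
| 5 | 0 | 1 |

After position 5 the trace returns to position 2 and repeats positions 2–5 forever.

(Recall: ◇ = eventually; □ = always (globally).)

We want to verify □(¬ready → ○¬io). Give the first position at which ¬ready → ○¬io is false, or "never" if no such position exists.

never

¬ready → ○¬io holds at every position 0..5, and those are all the positions the trace ever visits, so the invariant □(¬ready → ○¬io) is never violated.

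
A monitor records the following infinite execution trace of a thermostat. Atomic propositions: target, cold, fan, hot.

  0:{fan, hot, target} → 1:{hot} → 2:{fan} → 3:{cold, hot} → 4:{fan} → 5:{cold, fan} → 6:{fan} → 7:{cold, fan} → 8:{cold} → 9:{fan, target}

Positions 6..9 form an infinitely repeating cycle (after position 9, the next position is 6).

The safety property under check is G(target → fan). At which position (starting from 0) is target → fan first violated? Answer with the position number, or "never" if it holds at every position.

never

target → fan holds at every position 0..9, and those are all the positions the trace ever visits, so the invariant G(target → fan) is never violated.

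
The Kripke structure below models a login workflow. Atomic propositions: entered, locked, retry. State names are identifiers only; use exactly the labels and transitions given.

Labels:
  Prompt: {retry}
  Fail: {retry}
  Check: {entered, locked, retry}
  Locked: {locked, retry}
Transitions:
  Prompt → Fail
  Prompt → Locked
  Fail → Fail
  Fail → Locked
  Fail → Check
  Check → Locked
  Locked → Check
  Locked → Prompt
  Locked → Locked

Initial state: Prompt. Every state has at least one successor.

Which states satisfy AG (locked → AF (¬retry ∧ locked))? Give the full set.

none

States satisfying locked → AF (¬retry ∧ locked): {Prompt, Fail}.
States satisfying AG (locked → AF (¬retry ∧ locked)): ∅.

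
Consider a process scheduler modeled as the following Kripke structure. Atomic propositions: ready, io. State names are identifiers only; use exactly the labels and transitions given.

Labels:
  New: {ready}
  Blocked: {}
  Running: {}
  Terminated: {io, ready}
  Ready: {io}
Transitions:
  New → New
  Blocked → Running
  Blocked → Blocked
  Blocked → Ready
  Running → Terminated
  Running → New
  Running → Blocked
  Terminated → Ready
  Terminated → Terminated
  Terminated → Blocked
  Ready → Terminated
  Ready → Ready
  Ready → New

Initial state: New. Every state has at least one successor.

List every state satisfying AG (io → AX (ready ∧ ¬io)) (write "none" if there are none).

{New}

States satisfying io → AX (ready ∧ ¬io): {New, Blocked, Running}.
States satisfying AG (io → AX (ready ∧ ¬io)): {New}.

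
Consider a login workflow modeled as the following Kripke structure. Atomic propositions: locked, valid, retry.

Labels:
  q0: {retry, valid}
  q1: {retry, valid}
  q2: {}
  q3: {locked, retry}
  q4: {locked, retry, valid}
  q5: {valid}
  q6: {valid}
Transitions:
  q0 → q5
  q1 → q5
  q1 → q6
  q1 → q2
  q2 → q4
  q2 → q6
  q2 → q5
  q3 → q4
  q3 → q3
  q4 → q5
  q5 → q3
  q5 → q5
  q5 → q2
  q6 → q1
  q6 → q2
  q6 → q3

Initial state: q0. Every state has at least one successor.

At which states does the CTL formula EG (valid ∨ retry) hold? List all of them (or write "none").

{q0, q1, q3, q4, q5, q6}

States satisfying valid ∨ retry: {q0, q1, q3, q4, q5, q6}.
States satisfying EG (valid ∨ retry): {q0, q1, q3, q4, q5, q6}.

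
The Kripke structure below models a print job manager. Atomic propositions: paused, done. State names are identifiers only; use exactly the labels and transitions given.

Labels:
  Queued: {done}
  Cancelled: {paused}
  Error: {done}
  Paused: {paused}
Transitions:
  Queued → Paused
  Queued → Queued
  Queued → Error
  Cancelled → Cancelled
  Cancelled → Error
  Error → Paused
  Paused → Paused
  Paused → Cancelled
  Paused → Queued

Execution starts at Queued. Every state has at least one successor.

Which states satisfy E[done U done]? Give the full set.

{Queued, Error}

States satisfying done: {Queued, Error}.
States satisfying E[done U done]: {Queued, Error}.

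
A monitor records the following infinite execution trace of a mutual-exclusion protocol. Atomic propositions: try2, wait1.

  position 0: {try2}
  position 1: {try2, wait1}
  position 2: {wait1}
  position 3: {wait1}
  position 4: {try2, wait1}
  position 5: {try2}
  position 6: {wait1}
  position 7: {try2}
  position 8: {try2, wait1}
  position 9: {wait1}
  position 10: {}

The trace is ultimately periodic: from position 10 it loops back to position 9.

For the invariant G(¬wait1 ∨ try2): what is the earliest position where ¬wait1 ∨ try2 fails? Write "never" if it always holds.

Check ¬wait1 ∨ try2 at each position in order: 0 ✓, 1 ✓.
At position 2 the labels are {wait1}, so ¬wait1 ∨ try2 is false there. This is the first violation.

2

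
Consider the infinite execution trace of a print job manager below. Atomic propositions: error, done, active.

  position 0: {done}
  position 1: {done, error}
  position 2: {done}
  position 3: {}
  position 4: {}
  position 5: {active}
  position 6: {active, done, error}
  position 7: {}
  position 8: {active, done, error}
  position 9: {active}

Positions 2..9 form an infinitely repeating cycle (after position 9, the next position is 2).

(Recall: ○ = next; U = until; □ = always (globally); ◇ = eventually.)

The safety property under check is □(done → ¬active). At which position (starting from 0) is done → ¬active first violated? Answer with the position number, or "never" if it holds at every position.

6

Check done → ¬active at each position in order: 0 ✓, 1 ✓, 2 ✓, 3 ✓, 4 ✓, 5 ✓.
At position 6 the labels are {active, done, error}, so done → ¬active is false there. This is the first violation.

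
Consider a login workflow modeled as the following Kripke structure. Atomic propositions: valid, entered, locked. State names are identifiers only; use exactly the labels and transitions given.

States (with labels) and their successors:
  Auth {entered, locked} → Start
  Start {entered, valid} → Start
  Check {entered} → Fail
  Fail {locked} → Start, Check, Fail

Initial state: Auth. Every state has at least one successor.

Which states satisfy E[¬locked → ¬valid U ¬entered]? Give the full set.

{Check, Fail}

States satisfying ¬locked → ¬valid: {Auth, Check, Fail}.
States satisfying ¬entered: {Fail}.
States satisfying E[¬locked → ¬valid U ¬entered]: {Check, Fail}.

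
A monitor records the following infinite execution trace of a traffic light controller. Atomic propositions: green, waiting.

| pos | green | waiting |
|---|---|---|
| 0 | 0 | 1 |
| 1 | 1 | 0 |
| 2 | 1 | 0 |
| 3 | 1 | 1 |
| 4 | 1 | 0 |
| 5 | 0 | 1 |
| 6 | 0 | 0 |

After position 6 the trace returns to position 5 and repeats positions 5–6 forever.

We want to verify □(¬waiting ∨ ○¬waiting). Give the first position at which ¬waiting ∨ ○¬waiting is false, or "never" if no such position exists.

never

¬waiting ∨ ○¬waiting holds at every position 0..6, and those are all the positions the trace ever visits, so the invariant □(¬waiting ∨ ○¬waiting) is never violated.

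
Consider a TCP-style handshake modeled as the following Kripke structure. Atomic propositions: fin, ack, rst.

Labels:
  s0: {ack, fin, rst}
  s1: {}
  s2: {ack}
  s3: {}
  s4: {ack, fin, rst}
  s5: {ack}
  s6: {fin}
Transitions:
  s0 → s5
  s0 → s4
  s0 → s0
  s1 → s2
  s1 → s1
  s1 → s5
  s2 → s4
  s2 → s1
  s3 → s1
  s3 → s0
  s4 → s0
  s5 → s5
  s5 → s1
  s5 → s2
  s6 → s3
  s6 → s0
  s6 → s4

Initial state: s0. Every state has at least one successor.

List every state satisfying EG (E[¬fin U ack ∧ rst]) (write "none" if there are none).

{s0, s1, s2, s3, s4, s5}

States satisfying E[¬fin U ack ∧ rst]: {s0, s1, s2, s3, s4, s5}.
States satisfying EG (E[¬fin U ack ∧ rst]): {s0, s1, s2, s3, s4, s5}.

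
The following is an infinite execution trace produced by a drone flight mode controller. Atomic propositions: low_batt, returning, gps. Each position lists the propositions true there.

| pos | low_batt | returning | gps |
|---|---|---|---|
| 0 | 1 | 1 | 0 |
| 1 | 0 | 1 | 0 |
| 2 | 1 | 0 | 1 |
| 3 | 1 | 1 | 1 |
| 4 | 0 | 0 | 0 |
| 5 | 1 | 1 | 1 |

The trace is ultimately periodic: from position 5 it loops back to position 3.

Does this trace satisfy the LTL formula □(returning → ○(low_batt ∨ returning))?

Does not hold

returning → ○(low_batt ∨ returning) must hold at every position from 0 onward. It fails at position 3, so □(returning → ○(low_batt ∨ returning)) is false.
Positions where returning holds: 0, 1, 3, 5.
Check ○(low_batt ∨ returning) at each: 0→ok, 1→ok, 3→fails, 5→ok.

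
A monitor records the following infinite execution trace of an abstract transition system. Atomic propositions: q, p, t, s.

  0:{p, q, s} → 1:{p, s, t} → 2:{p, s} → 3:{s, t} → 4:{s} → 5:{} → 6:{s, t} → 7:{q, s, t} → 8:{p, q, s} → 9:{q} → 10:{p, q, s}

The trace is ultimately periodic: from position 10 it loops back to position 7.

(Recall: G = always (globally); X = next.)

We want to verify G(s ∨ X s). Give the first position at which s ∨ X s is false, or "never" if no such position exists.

never

s ∨ X s holds at every position 0..10, and those are all the positions the trace ever visits, so the invariant G(s ∨ X s) is never violated.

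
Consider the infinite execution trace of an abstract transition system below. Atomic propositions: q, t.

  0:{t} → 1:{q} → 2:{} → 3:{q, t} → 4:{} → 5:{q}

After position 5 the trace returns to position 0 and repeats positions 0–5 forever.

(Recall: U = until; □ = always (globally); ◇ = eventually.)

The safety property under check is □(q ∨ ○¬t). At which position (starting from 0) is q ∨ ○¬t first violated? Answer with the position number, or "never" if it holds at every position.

2

Check q ∨ ○¬t at each position in order: 0 ✓, 1 ✓.
At position 2 the labels are {} and the next position 3 has {q, t}, so q ∨ ○¬t is false there. This is the first violation.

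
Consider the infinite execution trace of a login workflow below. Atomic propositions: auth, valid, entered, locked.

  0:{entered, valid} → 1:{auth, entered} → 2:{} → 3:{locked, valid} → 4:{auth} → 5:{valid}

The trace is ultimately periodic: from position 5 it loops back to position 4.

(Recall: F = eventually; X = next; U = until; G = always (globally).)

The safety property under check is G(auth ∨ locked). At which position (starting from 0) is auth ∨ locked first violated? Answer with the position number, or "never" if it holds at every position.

0

At position 0 the labels are {entered, valid}, so auth ∨ locked is false there. This is the first violation.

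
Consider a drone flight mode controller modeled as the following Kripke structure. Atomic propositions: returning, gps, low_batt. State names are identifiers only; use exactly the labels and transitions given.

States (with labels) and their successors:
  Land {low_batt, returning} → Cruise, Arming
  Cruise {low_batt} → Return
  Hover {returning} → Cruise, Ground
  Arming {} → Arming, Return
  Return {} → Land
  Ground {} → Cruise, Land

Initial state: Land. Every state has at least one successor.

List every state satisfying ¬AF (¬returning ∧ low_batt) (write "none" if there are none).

{Land, Hover, Arming, Return, Ground}

States satisfying ¬returning ∧ low_batt: {Cruise}.
States satisfying AF (¬returning ∧ low_batt): {Cruise}.
States satisfying ¬AF (¬returning ∧ low_batt): {Land, Hover, Arming, Return, Ground}.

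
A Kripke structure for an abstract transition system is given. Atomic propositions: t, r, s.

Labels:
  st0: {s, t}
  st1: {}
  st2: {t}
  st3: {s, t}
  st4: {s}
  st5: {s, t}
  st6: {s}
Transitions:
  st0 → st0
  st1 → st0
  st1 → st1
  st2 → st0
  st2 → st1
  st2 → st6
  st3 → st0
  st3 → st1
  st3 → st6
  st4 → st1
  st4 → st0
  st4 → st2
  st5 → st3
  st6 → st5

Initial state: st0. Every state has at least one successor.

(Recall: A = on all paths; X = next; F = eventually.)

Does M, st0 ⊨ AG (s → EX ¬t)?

No

States satisfying s → EX ¬t: {st1, st2, st3, st4}.
States satisfying AG (s → EX ¬t): ∅.
st0 is reachable from st0 and violates s → EX ¬t, so AG fails at st0.
st0 ∉ Sat(AG (s → EX ¬t)).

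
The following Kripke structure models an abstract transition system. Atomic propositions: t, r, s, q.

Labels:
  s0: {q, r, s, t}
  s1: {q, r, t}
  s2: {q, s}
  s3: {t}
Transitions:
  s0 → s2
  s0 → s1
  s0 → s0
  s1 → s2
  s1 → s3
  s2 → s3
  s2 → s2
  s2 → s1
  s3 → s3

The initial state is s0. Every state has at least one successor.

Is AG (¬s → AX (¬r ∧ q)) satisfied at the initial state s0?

States satisfying ¬s → AX (¬r ∧ q): {s0, s2}.
States satisfying AG (¬s → AX (¬r ∧ q)): ∅.
s1 is reachable from s0 and violates ¬s → AX (¬r ∧ q), so AG fails at s0.
s0 ∉ Sat(AG (¬s → AX (¬r ∧ q))).

No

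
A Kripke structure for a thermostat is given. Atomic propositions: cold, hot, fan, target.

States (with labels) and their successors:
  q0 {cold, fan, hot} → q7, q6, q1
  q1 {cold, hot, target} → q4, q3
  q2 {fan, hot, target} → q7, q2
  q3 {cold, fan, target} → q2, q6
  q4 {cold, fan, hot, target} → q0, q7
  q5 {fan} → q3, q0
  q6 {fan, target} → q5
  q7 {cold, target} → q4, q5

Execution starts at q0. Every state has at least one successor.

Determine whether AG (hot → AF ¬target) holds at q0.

Violated

States satisfying hot → AF ¬target: {q0, q3, q5, q6, q7}.
States satisfying AG (hot → AF ¬target): ∅.
q1 is reachable from q0 and violates hot → AF ¬target, so AG fails at q0.
q0 ∉ Sat(AG (hot → AF ¬target)).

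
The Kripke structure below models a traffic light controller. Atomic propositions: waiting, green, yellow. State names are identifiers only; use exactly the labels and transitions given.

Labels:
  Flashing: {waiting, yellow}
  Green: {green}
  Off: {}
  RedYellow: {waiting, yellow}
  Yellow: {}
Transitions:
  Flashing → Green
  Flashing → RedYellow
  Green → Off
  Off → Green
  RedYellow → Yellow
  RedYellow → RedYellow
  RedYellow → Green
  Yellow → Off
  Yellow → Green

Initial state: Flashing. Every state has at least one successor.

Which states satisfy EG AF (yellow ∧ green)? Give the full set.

States satisfying AF (yellow ∧ green): ∅.
States satisfying EG AF (yellow ∧ green): ∅.

none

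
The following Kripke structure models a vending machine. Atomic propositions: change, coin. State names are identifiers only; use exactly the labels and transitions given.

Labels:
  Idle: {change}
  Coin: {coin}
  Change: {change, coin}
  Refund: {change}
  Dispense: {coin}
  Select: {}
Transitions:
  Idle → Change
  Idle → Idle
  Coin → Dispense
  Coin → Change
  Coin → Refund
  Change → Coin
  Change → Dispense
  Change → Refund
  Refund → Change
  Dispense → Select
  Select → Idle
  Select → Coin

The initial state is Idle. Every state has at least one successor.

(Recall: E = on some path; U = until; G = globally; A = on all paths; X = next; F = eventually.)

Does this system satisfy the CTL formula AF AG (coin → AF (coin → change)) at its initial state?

Yes

States satisfying AG (coin → AF (coin → change)): {Idle, Coin, Change, Refund, Dispense, Select}.
States satisfying AF AG (coin → AF (coin → change)): {Idle, Coin, Change, Refund, Dispense, Select}.
Idle ∈ Sat(AF AG (coin → AF (coin → change))).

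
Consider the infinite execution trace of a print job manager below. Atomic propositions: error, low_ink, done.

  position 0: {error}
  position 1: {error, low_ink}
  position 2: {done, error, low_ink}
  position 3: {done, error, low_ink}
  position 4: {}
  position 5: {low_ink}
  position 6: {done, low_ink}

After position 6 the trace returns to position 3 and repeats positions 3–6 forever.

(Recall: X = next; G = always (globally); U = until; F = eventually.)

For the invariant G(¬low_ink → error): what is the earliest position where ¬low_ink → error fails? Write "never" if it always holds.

4

Check ¬low_ink → error at each position in order: 0 ✓, 1 ✓, 2 ✓, 3 ✓.
At position 4 the labels are {}, so ¬low_ink → error is false there. This is the first violation.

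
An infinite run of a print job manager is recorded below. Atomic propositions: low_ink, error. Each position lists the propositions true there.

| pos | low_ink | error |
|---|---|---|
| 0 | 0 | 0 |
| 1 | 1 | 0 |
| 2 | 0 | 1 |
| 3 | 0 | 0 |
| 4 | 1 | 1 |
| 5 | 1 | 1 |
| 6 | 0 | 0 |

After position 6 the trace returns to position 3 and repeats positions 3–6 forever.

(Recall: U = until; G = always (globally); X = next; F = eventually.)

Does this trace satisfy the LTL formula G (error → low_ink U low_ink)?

Violated

error → low_ink U low_ink must hold at every position from 0 onward. It fails at position 2, so G (error → low_ink U low_ink) is false.
Positions where error holds: 2, 4, 5.
Check low_ink U low_ink at each: 2→fails, 4→ok, 5→ok.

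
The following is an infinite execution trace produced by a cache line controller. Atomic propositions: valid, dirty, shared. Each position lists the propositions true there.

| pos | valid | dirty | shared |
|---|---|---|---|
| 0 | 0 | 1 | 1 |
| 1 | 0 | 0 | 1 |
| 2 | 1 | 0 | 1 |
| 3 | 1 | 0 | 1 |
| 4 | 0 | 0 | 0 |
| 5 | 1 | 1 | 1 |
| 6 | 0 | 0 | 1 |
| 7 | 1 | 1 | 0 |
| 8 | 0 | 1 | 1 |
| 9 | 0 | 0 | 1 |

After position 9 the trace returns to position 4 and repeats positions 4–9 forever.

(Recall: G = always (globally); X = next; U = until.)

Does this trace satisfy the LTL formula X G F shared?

The position after 0 is 1; G F shared is true there.

Yes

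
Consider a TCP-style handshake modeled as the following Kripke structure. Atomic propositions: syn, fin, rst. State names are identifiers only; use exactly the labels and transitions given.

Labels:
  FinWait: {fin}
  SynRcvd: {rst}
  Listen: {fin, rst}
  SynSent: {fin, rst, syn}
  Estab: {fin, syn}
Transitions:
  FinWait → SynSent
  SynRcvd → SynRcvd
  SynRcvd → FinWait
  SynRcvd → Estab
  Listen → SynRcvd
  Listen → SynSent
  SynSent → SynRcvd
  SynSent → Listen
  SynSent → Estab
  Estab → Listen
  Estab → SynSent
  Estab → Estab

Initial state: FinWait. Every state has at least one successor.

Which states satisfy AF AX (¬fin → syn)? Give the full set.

States satisfying AX (¬fin → syn): {FinWait, Estab}.
States satisfying AF AX (¬fin → syn): {FinWait, Estab}.

{FinWait, Estab}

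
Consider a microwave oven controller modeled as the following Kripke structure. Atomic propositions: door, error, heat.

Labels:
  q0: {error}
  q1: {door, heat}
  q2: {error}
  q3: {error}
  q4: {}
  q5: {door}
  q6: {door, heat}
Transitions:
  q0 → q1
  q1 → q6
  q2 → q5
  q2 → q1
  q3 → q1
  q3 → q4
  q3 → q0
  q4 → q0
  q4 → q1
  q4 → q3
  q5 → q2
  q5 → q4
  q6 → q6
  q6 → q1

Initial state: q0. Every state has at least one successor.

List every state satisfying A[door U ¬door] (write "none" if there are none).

{q0, q2, q3, q4, q5}

States satisfying door: {q1, q5, q6}.
States satisfying ¬door: {q0, q2, q3, q4}.
States satisfying A[door U ¬door]: {q0, q2, q3, q4, q5}.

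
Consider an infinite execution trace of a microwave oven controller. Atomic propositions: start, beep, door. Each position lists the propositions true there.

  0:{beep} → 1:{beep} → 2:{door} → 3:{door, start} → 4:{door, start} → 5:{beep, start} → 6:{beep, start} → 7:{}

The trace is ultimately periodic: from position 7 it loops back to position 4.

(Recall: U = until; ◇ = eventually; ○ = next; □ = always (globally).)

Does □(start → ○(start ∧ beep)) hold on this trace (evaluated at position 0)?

start → ○(start ∧ beep) must hold at every position from 0 onward. It fails at position 3, so □(start → ○(start ∧ beep)) is false.
Positions where start holds: 3, 4, 5, 6.
Check ○(start ∧ beep) at each: 3→fails, 4→ok, 5→ok, 6→fails.

Violated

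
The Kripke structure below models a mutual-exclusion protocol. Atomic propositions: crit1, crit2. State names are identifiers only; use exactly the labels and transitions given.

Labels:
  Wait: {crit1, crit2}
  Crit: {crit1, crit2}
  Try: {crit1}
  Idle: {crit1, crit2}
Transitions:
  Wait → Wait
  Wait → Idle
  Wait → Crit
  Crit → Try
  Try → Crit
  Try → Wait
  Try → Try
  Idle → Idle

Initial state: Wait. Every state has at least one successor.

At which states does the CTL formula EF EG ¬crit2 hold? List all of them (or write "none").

{Wait, Crit, Try}

States satisfying EG ¬crit2: {Try}.
States satisfying EF EG ¬crit2: {Wait, Crit, Try}.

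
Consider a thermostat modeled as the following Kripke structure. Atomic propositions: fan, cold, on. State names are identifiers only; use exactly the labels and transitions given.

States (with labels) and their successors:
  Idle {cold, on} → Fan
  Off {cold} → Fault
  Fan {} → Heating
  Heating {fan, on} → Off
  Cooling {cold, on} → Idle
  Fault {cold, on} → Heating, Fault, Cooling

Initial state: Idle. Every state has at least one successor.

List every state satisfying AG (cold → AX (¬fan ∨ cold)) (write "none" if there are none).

none

States satisfying cold → AX (¬fan ∨ cold): {Idle, Off, Fan, Heating, Cooling}.
States satisfying AG (cold → AX (¬fan ∨ cold)): ∅.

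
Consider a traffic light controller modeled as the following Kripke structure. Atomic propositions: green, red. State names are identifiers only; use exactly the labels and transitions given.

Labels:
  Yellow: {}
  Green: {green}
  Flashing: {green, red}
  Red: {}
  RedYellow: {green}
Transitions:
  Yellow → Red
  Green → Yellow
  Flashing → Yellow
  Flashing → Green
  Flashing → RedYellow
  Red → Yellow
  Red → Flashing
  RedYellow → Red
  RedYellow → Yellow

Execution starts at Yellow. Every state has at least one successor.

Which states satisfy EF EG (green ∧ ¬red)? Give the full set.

States satisfying EG (green ∧ ¬red): ∅.
States satisfying EF EG (green ∧ ¬red): ∅.

none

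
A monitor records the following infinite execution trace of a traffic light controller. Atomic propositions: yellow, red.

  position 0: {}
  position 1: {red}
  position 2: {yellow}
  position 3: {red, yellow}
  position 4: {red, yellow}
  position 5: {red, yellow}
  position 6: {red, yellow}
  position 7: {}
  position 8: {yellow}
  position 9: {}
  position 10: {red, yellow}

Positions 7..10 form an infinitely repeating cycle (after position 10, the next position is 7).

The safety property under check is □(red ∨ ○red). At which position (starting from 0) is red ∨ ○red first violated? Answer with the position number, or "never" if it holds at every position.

7

Check red ∨ ○red at each position in order: 0 ✓, 1 ✓, 2 ✓, 3 ✓, 4 ✓, 5 ✓, 6 ✓.
At position 7 the labels are {} and the next position 8 has {yellow}, so red ∨ ○red is false there. This is the first violation.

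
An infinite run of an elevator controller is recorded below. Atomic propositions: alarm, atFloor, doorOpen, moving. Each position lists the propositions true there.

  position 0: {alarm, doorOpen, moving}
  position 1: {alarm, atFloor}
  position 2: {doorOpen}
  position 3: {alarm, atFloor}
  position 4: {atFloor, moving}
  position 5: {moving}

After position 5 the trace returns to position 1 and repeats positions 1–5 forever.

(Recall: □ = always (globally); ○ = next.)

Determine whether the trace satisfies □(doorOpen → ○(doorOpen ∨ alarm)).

Yes

doorOpen → ○(doorOpen ∨ alarm) holds at every position 0..5, and those are all positions ever visited, so □(doorOpen → ○(doorOpen ∨ alarm)) holds.
Positions where doorOpen holds: 0, 2.
Check ○(doorOpen ∨ alarm) at each: 0→ok, 2→ok.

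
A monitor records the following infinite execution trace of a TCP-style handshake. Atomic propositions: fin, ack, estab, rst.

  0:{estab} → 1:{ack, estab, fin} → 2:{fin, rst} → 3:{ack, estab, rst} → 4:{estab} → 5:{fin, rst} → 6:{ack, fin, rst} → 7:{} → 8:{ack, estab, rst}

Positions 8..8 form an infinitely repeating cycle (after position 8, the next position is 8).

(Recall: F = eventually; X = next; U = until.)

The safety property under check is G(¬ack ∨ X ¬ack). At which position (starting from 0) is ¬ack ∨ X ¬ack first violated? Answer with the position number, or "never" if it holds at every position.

8

Check ¬ack ∨ X ¬ack at each position in order: 0 ✓, 1 ✓, 2 ✓, 3 ✓, 4 ✓, 5 ✓, 6 ✓, 7 ✓.
At position 8 the labels are {ack, estab, rst} and the next position 8 has {ack, estab, rst}, so ¬ack ∨ X ¬ack is false there. This is the first violation.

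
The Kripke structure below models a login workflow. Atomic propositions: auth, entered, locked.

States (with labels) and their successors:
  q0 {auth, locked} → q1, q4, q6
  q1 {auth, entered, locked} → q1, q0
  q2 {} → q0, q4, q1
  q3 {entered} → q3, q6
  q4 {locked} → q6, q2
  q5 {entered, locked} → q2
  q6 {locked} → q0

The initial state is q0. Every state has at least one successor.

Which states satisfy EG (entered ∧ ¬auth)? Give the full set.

{q3}

States satisfying entered ∧ ¬auth: {q3, q5}.
States satisfying EG (entered ∧ ¬auth): {q3}.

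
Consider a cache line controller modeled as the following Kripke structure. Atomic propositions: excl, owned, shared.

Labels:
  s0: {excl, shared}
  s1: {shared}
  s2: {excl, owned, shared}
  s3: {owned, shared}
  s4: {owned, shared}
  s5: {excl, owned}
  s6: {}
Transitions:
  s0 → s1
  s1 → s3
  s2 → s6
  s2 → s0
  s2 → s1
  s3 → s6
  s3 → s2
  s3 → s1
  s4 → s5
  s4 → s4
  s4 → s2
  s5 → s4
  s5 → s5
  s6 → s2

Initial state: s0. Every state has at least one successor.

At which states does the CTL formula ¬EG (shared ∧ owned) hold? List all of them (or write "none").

States satisfying shared ∧ owned: {s2, s3, s4}.
States satisfying EG (shared ∧ owned): {s4}.
States satisfying ¬EG (shared ∧ owned): {s0, s1, s2, s3, s5, s6}.

{s0, s1, s2, s3, s5, s6}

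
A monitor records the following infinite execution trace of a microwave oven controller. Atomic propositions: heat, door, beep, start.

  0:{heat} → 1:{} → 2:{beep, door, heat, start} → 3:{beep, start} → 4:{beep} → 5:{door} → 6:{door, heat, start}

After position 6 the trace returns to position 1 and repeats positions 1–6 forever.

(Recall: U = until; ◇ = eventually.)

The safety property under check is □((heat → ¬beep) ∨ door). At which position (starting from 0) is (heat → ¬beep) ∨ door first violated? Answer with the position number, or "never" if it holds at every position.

never

(heat → ¬beep) ∨ door holds at every position 0..6, and those are all the positions the trace ever visits, so the invariant □((heat → ¬beep) ∨ door) is never violated.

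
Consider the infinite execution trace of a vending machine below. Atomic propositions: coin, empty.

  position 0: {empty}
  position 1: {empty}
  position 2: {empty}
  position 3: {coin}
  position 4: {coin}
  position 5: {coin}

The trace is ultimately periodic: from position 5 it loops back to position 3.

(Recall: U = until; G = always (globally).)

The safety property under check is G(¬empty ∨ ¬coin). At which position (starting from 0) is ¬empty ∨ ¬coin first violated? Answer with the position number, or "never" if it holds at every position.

never

¬empty ∨ ¬coin holds at every position 0..5, and those are all the positions the trace ever visits, so the invariant G(¬empty ∨ ¬coin) is never violated.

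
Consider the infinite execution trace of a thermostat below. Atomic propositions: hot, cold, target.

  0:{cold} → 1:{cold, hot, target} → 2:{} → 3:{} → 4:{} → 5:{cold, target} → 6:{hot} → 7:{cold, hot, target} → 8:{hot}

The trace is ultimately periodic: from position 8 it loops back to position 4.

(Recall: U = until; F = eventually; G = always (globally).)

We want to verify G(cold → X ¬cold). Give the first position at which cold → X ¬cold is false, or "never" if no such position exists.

At position 0 the labels are {cold} and the next position 1 has {cold, hot, target}, so cold → X ¬cold is false there. This is the first violation.

0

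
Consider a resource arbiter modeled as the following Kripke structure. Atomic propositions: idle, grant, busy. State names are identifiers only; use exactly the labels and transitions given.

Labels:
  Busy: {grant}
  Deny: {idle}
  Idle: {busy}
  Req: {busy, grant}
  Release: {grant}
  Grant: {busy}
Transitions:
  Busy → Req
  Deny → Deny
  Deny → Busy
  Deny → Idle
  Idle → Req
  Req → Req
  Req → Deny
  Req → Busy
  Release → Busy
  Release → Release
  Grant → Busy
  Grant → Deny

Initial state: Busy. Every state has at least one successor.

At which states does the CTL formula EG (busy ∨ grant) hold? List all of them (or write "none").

{Busy, Idle, Req, Release, Grant}

States satisfying busy ∨ grant: {Busy, Idle, Req, Release, Grant}.
States satisfying EG (busy ∨ grant): {Busy, Idle, Req, Release, Grant}.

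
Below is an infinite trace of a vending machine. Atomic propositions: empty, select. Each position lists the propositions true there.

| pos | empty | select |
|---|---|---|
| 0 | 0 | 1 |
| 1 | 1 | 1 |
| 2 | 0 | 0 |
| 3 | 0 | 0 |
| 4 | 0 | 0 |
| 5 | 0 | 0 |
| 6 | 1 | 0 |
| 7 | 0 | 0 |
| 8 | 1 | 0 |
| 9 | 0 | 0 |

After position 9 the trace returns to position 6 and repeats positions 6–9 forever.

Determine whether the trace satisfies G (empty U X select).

Does not hold

empty U X select must hold at every position from 0 onward. It fails at position 1, so G (empty U X select) is false.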